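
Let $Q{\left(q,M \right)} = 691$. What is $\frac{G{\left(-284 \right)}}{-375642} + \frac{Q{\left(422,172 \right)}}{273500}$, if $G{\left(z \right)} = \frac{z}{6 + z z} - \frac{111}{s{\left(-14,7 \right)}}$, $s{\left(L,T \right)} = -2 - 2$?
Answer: $\frac{10162603765007}{4143529786797000} \approx 0.0024526$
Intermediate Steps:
$s{\left(L,T \right)} = -4$
$G{\left(z \right)} = \frac{111}{4} + \frac{z}{6 + z^{2}}$ ($G{\left(z \right)} = \frac{z}{6 + z z} - \frac{111}{-4} = \frac{z}{6 + z^{2}} - - \frac{111}{4} = \frac{z}{6 + z^{2}} + \frac{111}{4} = \frac{111}{4} + \frac{z}{6 + z^{2}}$)
$\frac{G{\left(-284 \right)}}{-375642} + \frac{Q{\left(422,172 \right)}}{273500} = \frac{\frac{1}{4} \frac{1}{6 + \left(-284\right)^{2}} \left(666 + 4 \left(-284\right) + 111 \left(-284\right)^{2}\right)}{-375642} + \frac{691}{273500} = \frac{666 - 1136 + 111 \cdot 80656}{4 \left(6 + 80656\right)} \left(- \frac{1}{375642}\right) + 691 \cdot \frac{1}{273500} = \frac{666 - 1136 + 8952816}{4 \cdot 80662} \left(- \frac{1}{375642}\right) + \frac{691}{273500} = \frac{1}{4} \cdot \frac{1}{80662} \cdot 8952346 \left(- \frac{1}{375642}\right) + \frac{691}{273500} = \frac{4476173}{161324} \left(- \frac{1}{375642}\right) + \frac{691}{273500} = - \frac{4476173}{60600070008} + \frac{691}{273500} = \frac{10162603765007}{4143529786797000}$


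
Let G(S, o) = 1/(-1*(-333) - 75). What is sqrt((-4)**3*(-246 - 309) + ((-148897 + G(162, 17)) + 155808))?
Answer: sqrt(2824377342)/258 ≈ 205.99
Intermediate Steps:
G(S, o) = 1/258 (G(S, o) = 1/(333 - 75) = 1/258)
sqrt((-4)**3*(-246 - 309) + ((-148897 + G(162, 17)) + 155808)) = sqrt((-4)**3*(-246 - 309) + ((-148897 + 1/258) + 155808)) = sqrt(-64*(-555) + (-38415425/258 + 155808)) = sqrt(35520 + 1783039/258) = sqrt(10947199/258) = sqrt(2824377342)/258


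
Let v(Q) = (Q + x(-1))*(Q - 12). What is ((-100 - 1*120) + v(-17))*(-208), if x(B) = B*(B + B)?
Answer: -44720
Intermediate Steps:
x(B) = 2*B² (x(B) = B*(2*B) = 2*B²)
v(Q) = (-12 + Q)*(2 + Q) (v(Q) = (Q + 2*(-1)²)*(Q - 12) = (Q + 2*1)*(-12 + Q) = (Q + 2)*(-12 + Q) = (2 + Q)*(-12 + Q) = (-12 + Q)*(2 + Q))
((-100 - 1*120) + v(-17))*(-208) = ((-100 - 1*120) + (-24 + (-17)² - 10*(-17)))*(-208) = ((-100 - 120) + (-24 + 289 + 170))*(-208) = (-220 + 435)*(-208) = 215*(-208) = -44720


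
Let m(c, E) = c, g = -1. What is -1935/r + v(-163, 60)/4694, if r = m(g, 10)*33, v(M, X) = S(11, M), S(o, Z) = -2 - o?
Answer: 3027487/51634 ≈ 58.634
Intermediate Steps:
v(M, X) = -13 (v(M, X) = -2 - 1*11 = -2 - 11 = -13)
r = -33 (r = -1*33 = -33)
-1935/r + v(-163, 60)/4694 = -1935/(-33) - 13/4694 = -1935*(-1/33) - 13*1/4694 = 645/11 - 13/4694 = 3027487/51634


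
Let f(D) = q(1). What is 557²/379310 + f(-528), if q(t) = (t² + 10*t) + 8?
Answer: 7517139/379310 ≈ 19.818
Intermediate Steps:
q(t) = 8 + t² + 10*t
f(D) = 19 (f(D) = 8 + 1² + 10*1 = 8 + 1 + 10 = 19)
557²/379310 + f(-528) = 557²/379310 + 19 = 310249*(1/379310) + 19 = 310249/379310 + 19 = 7517139/379310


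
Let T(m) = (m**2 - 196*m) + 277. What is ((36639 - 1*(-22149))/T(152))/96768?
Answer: -1633/17232768 ≈ -9.4761e-5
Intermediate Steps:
T(m) = 277 + m**2 - 196*m
((36639 - 1*(-22149))/T(152))/96768 = ((36639 - 1*(-22149))/(277 + 152**2 - 196*152))/96768 = ((36639 + 22149)/(277 + 23104 - 29792))*(1/96768) = (58788/(-6411))*(1/96768) = (58788*(-1/6411))*(1/96768) = -19596/2137*1/96768 = -1633/17232768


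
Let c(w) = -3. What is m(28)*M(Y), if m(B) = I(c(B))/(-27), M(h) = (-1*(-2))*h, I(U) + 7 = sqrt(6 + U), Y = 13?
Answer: 182/27 - 26*sqrt(3)/27 ≈ 5.0728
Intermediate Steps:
I(U) = -7 + sqrt(6 + U)
M(h) = 2*h
m(B) = 7/27 - sqrt(3)/27 (m(B) = (-7 + sqrt(6 - 3))/(-27) = (-7 + sqrt(3))*(-1/27) = 7/27 - sqrt(3)/27)
m(28)*M(Y) = (7/27 - sqrt(3)/27)*(2*13) = (7/27 - sqrt(3)/27)*26 = 182/27 - 26*sqrt(3)/27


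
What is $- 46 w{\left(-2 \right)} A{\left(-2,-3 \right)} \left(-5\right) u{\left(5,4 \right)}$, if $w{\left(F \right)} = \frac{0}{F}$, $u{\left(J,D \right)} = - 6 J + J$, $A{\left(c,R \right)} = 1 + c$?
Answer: $0$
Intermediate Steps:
$u{\left(J,D \right)} = - 5 J$
$w{\left(F \right)} = 0$
$- 46 w{\left(-2 \right)} A{\left(-2,-3 \right)} \left(-5\right) u{\left(5,4 \right)} = - 46 \cdot 0 \left(1 - 2\right) \left(-5\right) \left(\left(-5\right) 5\right) = - 46 \cdot 0 \left(-1\right) \left(-5\right) \left(-25\right) = - 46 \cdot 0 \left(-5\right) \left(-25\right) = \left(-46\right) 0 \left(-25\right) = 0 \left(-25\right) = 0$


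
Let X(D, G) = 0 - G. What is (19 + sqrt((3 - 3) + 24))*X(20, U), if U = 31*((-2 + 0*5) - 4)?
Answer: 3534 + 372*sqrt(6) ≈ 4445.2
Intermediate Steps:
U = -186 (U = 31*((-2 + 0) - 4) = 31*(-2 - 4) = 31*(-6) = -186)
X(D, G) = -G
(19 + sqrt((3 - 3) + 24))*X(20, U) = (19 + sqrt((3 - 3) + 24))*(-1*(-186)) = (19 + sqrt(0 + 24))*186 = (19 + sqrt(24))*186 = (19 + 2*sqrt(6))*186 = 3534 + 372*sqrt(6)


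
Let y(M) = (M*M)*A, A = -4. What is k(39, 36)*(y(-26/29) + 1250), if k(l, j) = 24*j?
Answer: 905943744/841 ≈ 1.0772e+6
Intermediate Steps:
y(M) = -4*M² (y(M) = (M*M)*(-4) = M²*(-4) = -4*M²)
k(39, 36)*(y(-26/29) + 1250) = (24*36)*(-4*(-26/29)² + 1250) = 864*(-4*(-26*1/29)² + 1250) = 864*(-4*(-26/29)² + 1250) = 864*(-4*676/841 + 1250) = 864*(-2704/841 + 1250) = 864*(1048546/841) = 905943744/841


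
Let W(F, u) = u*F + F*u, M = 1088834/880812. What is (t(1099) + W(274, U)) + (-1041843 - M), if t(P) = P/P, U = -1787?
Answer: -890113038325/440406 ≈ -2.0211e+6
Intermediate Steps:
M = 544417/440406 (M = 1088834*(1/880812) = 544417/440406 ≈ 1.2362)
W(F, u) = 2*F*u (W(F, u) = F*u + F*u = 2*F*u)
t(P) = 1
(t(1099) + W(274, U)) + (-1041843 - M) = (1 + 2*274*(-1787)) + (-1041843 - 1*544417/440406) = (1 - 979276) + (-1041843 - 544417/440406) = -979275 - 458834452675/440406 = -890113038325/440406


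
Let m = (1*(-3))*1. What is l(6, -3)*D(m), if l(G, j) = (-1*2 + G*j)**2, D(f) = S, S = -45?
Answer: -18000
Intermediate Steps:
m = -3 (m = -3*1 = -3)
D(f) = -45
l(G, j) = (-2 + G*j)**2
l(6, -3)*D(m) = (-2 + 6*(-3))**2*(-45) = (-2 - 18)**2*(-45) = (-20)**2*(-45) = 400*(-45) = -18000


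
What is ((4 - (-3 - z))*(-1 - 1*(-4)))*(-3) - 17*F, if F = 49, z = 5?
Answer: -941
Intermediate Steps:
((4 - (-3 - z))*(-1 - 1*(-4)))*(-3) - 17*F = ((4 - (-3 - 1*5))*(-1 - 1*(-4)))*(-3) - 17*49 = ((4 - (-3 - 5))*(-1 + 4))*(-3) - 833 = ((4 - 1*(-8))*3)*(-3) - 833 = ((4 + 8)*3)*(-3) - 833 = (12*3)*(-3) - 833 = 36*(-3) - 833 = -108 - 833 = -941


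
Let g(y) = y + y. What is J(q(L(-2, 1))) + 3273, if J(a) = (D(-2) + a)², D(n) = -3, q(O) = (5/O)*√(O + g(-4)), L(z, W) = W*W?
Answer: 3107 - 30*I*√7 ≈ 3107.0 - 79.373*I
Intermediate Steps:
g(y) = 2*y
L(z, W) = W²
q(O) = 5*√(-8 + O)/O (q(O) = (5/O)*√(O + 2*(-4)) = (5/O)*√(O - 8) = (5/O)*√(-8 + O) = 5*√(-8 + O)/O)
J(a) = (-3 + a)²
J(q(L(-2, 1))) + 3273 = (-3 + 5*√(-8 + 1²)/(1²))² + 3273 = (-3 + 5*√(-8 + 1)/1)² + 3273 = (-3 + 5*1*√(-7))² + 3273 = (-3 + 5*1*(I*√7))² + 3273 = (-3 + 5*I*√7)² + 3273 = 3273 + (-3 + 5*I*√7)²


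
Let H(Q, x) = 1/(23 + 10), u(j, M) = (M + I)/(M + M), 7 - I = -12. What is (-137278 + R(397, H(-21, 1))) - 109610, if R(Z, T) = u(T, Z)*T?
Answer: -3234479480/13101 ≈ -2.4689e+5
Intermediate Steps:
I = 19 (I = 7 - 1*(-12) = 7 + 12 = 19)
u(j, M) = (19 + M)/(2*M) (u(j, M) = (M + 19)/(M + M) = (19 + M)/((2*M)) = (19 + M)*(1/(2*M)) = (19 + M)/(2*M))
H(Q, x) = 1/33
R(Z, T) = T*(19 + Z)/(2*Z) (R(Z, T) = ((19 + Z)/(2*Z))*T = T*(19 + Z)/(2*Z))
(-137278 + R(397, H(-21, 1))) - 109610 = (-137278 + (1/2)*(1/33)*(19 + 397)/397) - 109610 = (-137278 + (1/2)*(1/33)*(1/397)*416) - 109610 = (-137278 + 208/13101) - 109610 = -1798478870/13101 - 109610 = -3234479480/13101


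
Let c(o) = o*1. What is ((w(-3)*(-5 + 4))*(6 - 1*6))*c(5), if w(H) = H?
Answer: 0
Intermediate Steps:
c(o) = o
((w(-3)*(-5 + 4))*(6 - 1*6))*c(5) = ((-3*(-5 + 4))*(6 - 1*6))*5 = ((-3*(-1))*(6 - 6))*5 = (3*0)*5 = 0*5 = 0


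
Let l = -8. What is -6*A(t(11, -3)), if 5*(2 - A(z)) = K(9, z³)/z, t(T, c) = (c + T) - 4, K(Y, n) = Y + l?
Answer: -117/10 ≈ -11.700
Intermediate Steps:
K(Y, n) = -8 + Y (K(Y, n) = Y - 8 = -8 + Y)
t(T, c) = -4 + T + c (t(T, c) = (T + c) - 4 = -4 + T + c)
A(z) = 2 - 1/(5*z) (A(z) = 2 - (-8 + 9)/(5*z) = 2 - 1/(5*z))
-6*A(t(11, -3)) = -6*(2 - 1/(5*(-4 + 11 - 3))) = -6*(2 - ⅕/4) = -6*(2 - ⅕*¼) = -6*(2 - 1/20) = -6*39/20 = -117/10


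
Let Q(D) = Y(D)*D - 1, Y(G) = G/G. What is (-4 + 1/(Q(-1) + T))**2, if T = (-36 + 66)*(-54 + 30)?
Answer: 8346321/521284 ≈ 16.011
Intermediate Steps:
Y(G) = 1
Q(D) = -1 + D (Q(D) = 1*D - 1 = D - 1 = -1 + D)
T = -720 (T = 30*(-24) = -720)
(-4 + 1/(Q(-1) + T))**2 = (-4 + 1/((-1 - 1) - 720))**2 = (-4 + 1/(-2 - 720))**2 = (-4 + 1/(-722))**2 = (-4 - 1/722)**2 = (-2889/722)**2 = 8346321/521284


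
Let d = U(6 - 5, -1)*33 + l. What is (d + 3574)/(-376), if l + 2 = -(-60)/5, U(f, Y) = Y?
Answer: -3551/376 ≈ -9.4442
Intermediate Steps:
l = 10 (l = -2 - (-60)/5 = -2 - 12*(-1) = -2 + 12 = 10)
d = -23 (d = -1*33 + 10 = -33 + 10 = -23)
(d + 3574)/(-376) = (-23 + 3574)/(-376) = 3551*(-1/376) = -3551/376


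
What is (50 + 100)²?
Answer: 22500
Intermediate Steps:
(50 + 100)² = 150² = 22500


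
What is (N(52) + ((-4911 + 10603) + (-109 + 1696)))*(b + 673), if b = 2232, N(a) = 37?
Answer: 21252980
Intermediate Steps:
(N(52) + ((-4911 + 10603) + (-109 + 1696)))*(b + 673) = (37 + ((-4911 + 10603) + (-109 + 1696)))*(2232 + 673) = (37 + (5692 + 1587))*2905 = (37 + 7279)*2905 = 7316*2905 = 21252980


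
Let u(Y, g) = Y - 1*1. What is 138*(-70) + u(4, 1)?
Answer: -9657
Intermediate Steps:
u(Y, g) = -1 + Y (u(Y, g) = Y - 1 = -1 + Y)
138*(-70) + u(4, 1) = 138*(-70) + (-1 + 4) = -9660 + 3 = -9657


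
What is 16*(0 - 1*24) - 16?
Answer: -400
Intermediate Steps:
16*(0 - 1*24) - 16 = 16*(0 - 24) - 16 = 16*(-24) - 16 = -384 - 16 = -400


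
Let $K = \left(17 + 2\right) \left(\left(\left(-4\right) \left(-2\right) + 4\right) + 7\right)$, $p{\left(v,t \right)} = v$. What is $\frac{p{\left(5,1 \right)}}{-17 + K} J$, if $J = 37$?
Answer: $\frac{185}{344} \approx 0.53779$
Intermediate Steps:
$K = 361$ ($K = 19 \left(\left(8 + 4\right) + 7\right) = 19 \left(12 + 7\right) = 19 \cdot 19 = 361$)
$\frac{p{\left(5,1 \right)}}{-17 + K} J = \frac{5}{-17 + 361} \cdot 37 = \frac{5}{344} \cdot 37 = \frac{185}{344}$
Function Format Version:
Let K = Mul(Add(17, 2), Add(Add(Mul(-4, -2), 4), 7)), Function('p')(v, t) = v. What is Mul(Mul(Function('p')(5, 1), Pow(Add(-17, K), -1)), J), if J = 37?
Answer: Rational(185, 344) ≈ 0.53779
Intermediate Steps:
K = 361 (K = Mul(19, Add(Add(8, 4), 7)) = Mul(19, Add(12, 7)) = Mul(19, 19) = 361)
Mul(Mul(Function('p')(5, 1), Pow(Add(-17, K), -1)), J) = Mul(Mul(5, Pow(Add(-17, 361), -1)), 37) = Mul(Mul(5, Pow(344, -1)), 37) = Mul(Mul(5, Rational(1, 344)), 37) = Mul(Rational(5, 344), 37) = Rational(185, 344)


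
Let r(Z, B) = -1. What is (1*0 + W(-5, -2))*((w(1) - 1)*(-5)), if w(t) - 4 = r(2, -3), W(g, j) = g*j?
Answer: -100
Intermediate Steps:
w(t) = 3 (w(t) = 4 - 1 = 3)
(1*0 + W(-5, -2))*((w(1) - 1)*(-5)) = (1*0 - 5*(-2))*((3 - 1)*(-5)) = (0 + 10)*(2*(-5)) = 10*(-10) = -100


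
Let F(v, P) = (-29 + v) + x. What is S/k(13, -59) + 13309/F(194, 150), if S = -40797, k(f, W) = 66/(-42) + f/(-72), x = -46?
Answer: 2458592719/105077 ≈ 23398.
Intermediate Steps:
k(f, W) = -11/7 - f/72 (k(f, W) = 66*(-1/42) + f*(-1/72) = -11/7 - f/72)
F(v, P) = -75 + v (F(v, P) = (-29 + v) - 46 = -75 + v)
S/k(13, -59) + 13309/F(194, 150) = -40797/(-11/7 - 1/72*13) + 13309/(-75 + 194) = -40797/(-11/7 - 13/72) + 13309/119 = -40797/(-883/504) + 13309*(1/119) = -40797*(-504/883) + 13309/119 = 20561688/883 + 13309/119 = 2458592719/105077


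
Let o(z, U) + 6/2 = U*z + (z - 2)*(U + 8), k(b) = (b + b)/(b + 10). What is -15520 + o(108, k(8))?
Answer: -130363/9 ≈ -14485.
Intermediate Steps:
k(b) = 2*b/(10 + b) (k(b) = (2*b)/(10 + b) = 2*b/(10 + b))
o(z, U) = -3 + U*z + (-2 + z)*(8 + U) (o(z, U) = -3 + (U*z + (z - 2)*(U + 8)) = -3 + (U*z + (-2 + z)*(8 + U)) = -3 + U*z + (-2 + z)*(8 + U))
-15520 + o(108, k(8)) = -15520 + (-19 - 4*8/(10 + 8) + 8*108 + 2*(2*8/(10 + 8))*108) = -15520 + (-19 - 4*8/18 + 864 + 2*(2*8/18)*108) = -15520 + (-19 - 4*8/18 + 864 + 2*(2*8*(1/18))*108) = -15520 + (-19 - 2*8/9 + 864 + 2*(8/9)*108) = -15520 + (-19 - 16/9 + 864 + 192) = -15520 + 9317/9 = -130363/9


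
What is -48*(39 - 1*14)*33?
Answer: -39600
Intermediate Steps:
-48*(39 - 1*14)*33 = -48*(39 - 14)*33 = -48*25*33 = -1200*33 = -39600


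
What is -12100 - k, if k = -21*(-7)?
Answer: -12247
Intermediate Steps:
k = 147
-12100 - k = -12100 - 1*147 = -12100 - 147 = -12247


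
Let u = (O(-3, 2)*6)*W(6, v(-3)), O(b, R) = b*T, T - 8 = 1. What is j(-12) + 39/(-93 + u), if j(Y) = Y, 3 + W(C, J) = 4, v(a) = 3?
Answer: -1033/85 ≈ -12.153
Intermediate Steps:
T = 9 (T = 8 + 1 = 9)
W(C, J) = 1 (W(C, J) = -3 + 4 = 1)
O(b, R) = 9*b (O(b, R) = b*9 = 9*b)
u = -162 (u = ((9*(-3))*6)*1 = -27*6*1 = -162*1 = -162)
j(-12) + 39/(-93 + u) = -12 + 39/(-93 - 162) = -12 + 39/(-255) = -12 + 39*(-1/255) = -12 - 13/85 = -1033/85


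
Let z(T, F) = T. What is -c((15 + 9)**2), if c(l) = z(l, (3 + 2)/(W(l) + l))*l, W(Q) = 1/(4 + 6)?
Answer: -331776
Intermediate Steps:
W(Q) = 1/10
c(l) = l**2 (c(l) = l*l = l**2)
-c((15 + 9)**2) = -((15 + 9)**2)**2 = -(24**2)**2 = -1*576**2 = -1*331776 = -331776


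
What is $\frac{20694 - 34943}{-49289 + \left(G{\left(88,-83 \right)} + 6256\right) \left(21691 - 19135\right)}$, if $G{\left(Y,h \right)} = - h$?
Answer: $- \frac{14249}{16153195} \approx -0.00088212$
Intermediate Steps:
$\frac{20694 - 34943}{-49289 + \left(G{\left(88,-83 \right)} + 6256\right) \left(21691 - 19135\right)} = \frac{20694 - 34943}{-49289 + \left(\left(-1\right) \left(-83\right) + 6256\right) \left(21691 - 19135\right)} = - \frac{14249}{-49289 + \left(83 + 6256\right) 2556} = - \frac{14249}{-49289 + 6339 \cdot 2556} = - \frac{14249}{-49289 + 16202484} = - \frac{14249}{16153195}$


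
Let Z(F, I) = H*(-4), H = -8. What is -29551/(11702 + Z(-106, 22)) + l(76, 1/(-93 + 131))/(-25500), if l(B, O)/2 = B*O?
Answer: -188399359/74804250 ≈ -2.5186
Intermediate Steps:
Z(F, I) = 32 (Z(F, I) = -8*(-4) = 32)
l(B, O) = 2*B*O (l(B, O) = 2*(B*O) = 2*B*O)
-29551/(11702 + Z(-106, 22)) + l(76, 1/(-93 + 131))/(-25500) = -29551/(11702 + 32) + (2*76/(-93 + 131))/(-25500) = -29551/11734 + (2*76/38)*(-1/25500) = -29551*1/11734 + (2*76*(1/38))*(-1/25500) = -29551/11734 + 4*(-1/25500) = -29551/11734 - 1/6375 = -188399359/74804250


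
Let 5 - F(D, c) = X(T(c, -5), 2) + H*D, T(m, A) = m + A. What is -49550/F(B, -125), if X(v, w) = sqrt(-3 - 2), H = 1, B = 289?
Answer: 14072200/80661 - 49550*I*sqrt(5)/80661 ≈ 174.46 - 1.3736*I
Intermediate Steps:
T(m, A) = A + m
X(v, w) = I*sqrt(5) (X(v, w) = sqrt(-5) = I*sqrt(5))
F(D, c) = 5 - D - I*sqrt(5) (F(D, c) = 5 - (I*sqrt(5) + 1*D) = 5 - (I*sqrt(5) + D) = 5 - (D + I*sqrt(5)) = 5 + (-D - I*sqrt(5)) = 5 - D - I*sqrt(5))
-49550/F(B, -125) = -49550/(5 - 1*289 - I*sqrt(5)) = -49550/(5 - 289 - I*sqrt(5)) = -49550/(-284 - I*sqrt(5))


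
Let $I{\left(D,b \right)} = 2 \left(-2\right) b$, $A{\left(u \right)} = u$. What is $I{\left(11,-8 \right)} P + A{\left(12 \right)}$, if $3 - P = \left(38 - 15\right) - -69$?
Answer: $-2836$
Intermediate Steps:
$I{\left(D,b \right)} = - 4 b$
$P = -89$ ($P = 3 - \left(\left(38 - 15\right) - -69\right) = 3 - \left(\left(38 - 15\right) + 69\right) = 3 - \left(23 + 69\right) = 3 - 92 = -89$)
$I{\left(11,-8 \right)} P + A{\left(12 \right)} = \left(-4\right) \left(-8\right) \left(-89\right) + 12 = 32 \left(-89\right) + 12 = -2848 + 12 = -2836$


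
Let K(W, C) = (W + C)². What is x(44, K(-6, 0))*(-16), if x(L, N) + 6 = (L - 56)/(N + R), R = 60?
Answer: 98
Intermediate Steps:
K(W, C) = (C + W)²
x(L, N) = -6 + (-56 + L)/(60 + N) (x(L, N) = -6 + (L - 56)/(N + 60) = -6 + (-56 + L)/(60 + N))
x(44, K(-6, 0))*(-16) = ((-416 + 44 - 6*(0 - 6)²)/(60 + (0 - 6)²))*(-16) = ((-416 + 44 - 6*(-6)²)/(60 + (-6)²))*(-16) = ((-416 + 44 - 6*36)/(60 + 36))*(-16) = ((-416 + 44 - 216)/96)*(-16) = ((1/96)*(-588))*(-16) = -49/8*(-16) = 98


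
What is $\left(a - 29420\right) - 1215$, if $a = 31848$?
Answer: $1213$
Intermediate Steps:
$\left(a - 29420\right) - 1215 = \left(31848 - 29420\right) - 1215 = 2428 - 1215 = 1213$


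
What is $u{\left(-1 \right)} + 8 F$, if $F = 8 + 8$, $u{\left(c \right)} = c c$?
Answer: $129$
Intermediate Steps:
$u{\left(c \right)} = c^{2}$
$F = 16$
$u{\left(-1 \right)} + 8 F = \left(-1\right)^{2} + 8 \cdot 16 = 1 + 128 = 129$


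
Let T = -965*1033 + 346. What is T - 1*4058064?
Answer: -5054563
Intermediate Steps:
T = -996499 (T = -996845 + 346 = -996499)
T - 1*4058064 = -996499 - 1*4058064 = -996499 - 4058064 = -5054563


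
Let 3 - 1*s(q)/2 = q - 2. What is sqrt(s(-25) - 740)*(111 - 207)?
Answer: -192*I*sqrt(170) ≈ -2503.4*I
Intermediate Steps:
s(q) = 10 - 2*q (s(q) = 6 - 2*(q - 2) = 6 - 2*(-2 + q) = 6 + (4 - 2*q) = 10 - 2*q)
sqrt(s(-25) - 740)*(111 - 207) = sqrt((10 - 2*(-25)) - 740)*(111 - 207) = sqrt((10 + 50) - 740)*(-96) = sqrt(60 - 740)*(-96) = sqrt(-680)*(-96) = (2*I*sqrt(170))*(-96) = -192*I*sqrt(170)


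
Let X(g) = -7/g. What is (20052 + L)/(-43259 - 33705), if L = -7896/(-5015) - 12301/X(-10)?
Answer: -43542791/1350910610 ≈ -0.032232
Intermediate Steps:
L = -616839878/35105 (L = -7896/(-5015) - 12301/((-7/(-10))) = -7896*(-1/5015) - 12301/((-7*(-⅒))) = 7896/5015 - 12301/7/10 = 7896/5015 - 12301*10/7 = 7896/5015 - 123010/7 = -616839878/35105 ≈ -17571.)
(20052 + L)/(-43259 - 33705) = (20052 - 616839878/35105)/(-43259 - 33705) = (87085582/35105)/(-76964) = (87085582/35105)*(-1/76964) = -43542791/1350910610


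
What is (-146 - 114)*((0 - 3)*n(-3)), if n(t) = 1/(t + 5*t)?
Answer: -130/3 ≈ -43.333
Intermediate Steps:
n(t) = 1/(6*t)
(-146 - 114)*((0 - 3)*n(-3)) = (-146 - 114)*((0 - 3)*((⅙)/(-3))) = -(-780)*(⅙)*(-⅓) = -(-780)*(-1)/18 = -260*⅙ = -130/3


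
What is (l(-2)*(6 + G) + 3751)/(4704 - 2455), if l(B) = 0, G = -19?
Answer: 3751/2249 ≈ 1.6679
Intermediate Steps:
(l(-2)*(6 + G) + 3751)/(4704 - 2455) = (0*(6 - 19) + 3751)/(4704 - 2455) = (0*(-13) + 3751)/2249 = (0 + 3751)*(1/2249) = 3751*(1/2249) = 3751/2249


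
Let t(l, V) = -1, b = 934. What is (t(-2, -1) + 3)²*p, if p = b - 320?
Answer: 2456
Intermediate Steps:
p = 614 (p = 934 - 320 = 614)
(t(-2, -1) + 3)²*p = (-1 + 3)²*614 = 2²*614 = 4*614 = 2456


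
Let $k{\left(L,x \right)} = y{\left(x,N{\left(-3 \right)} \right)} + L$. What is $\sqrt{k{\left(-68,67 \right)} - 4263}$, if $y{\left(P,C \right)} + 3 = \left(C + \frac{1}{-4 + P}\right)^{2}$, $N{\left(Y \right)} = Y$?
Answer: $\frac{i \sqrt{17166302}}{63} \approx 65.766 i$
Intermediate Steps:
$y{\left(P,C \right)} = -3 + \left(C + \frac{1}{-4 + P}\right)^{2}$
$k{\left(L,x \right)} = -3 + L + \frac{\left(13 - 3 x\right)^{2}}{\left(-4 + x\right)^{2}}$ ($k{\left(L,x \right)} = \left(-3 + \frac{\left(1 - -12 - 3 x\right)^{2}}{\left(-4 + x\right)^{2}}\right) + L = \left(-3 + \frac{\left(1 + 12 - 3 x\right)^{2}}{\left(-4 + x\right)^{2}}\right) + L = \left(-3 + \frac{\left(13 - 3 x\right)^{2}}{\left(-4 + x\right)^{2}}\right) + L = -3 + L + \frac{\left(13 - 3 x\right)^{2}}{\left(-4 + x\right)^{2}}$)
$\sqrt{k{\left(-68,67 \right)} - 4263} = \sqrt{\left(-3 - 68 + \frac{\left(-13 + 3 \cdot 67\right)^{2}}{\left(-4 + 67\right)^{2}}\right) - 4263} = \sqrt{\left(-3 - 68 + \frac{\left(-13 + 201\right)^{2}}{3969}\right) - 4263} = \sqrt{\left(-3 - 68 + 188^{2} \cdot \frac{1}{3969}\right) - 4263} = \sqrt{\left(-3 - 68 + 35344 \cdot \frac{1}{3969}\right) - 4263} = \sqrt{\left(-3 - 68 + \frac{35344}{3969}\right) - 4263} = \sqrt{- \frac{246455}{3969} - 4263} = \sqrt{- \frac{17166302}{3969}} = \frac{i \sqrt{17166302}}{63}$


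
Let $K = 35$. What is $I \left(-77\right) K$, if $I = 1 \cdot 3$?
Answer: $-8085$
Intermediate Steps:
$I = 3$
$I \left(-77\right) K = 3 \left(-77\right) 35 = \left(-231\right) 35 = -8085$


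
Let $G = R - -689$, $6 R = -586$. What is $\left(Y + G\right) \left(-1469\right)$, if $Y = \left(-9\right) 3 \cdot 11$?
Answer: $- \frac{1297127}{3} \approx -4.3238 \cdot 10^{5}$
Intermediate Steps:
$R = - \frac{293}{3}$ ($R = \frac{1}{6} \left(-586\right) = - \frac{293}{3} \approx -97.667$)
$G = \frac{1774}{3}$ ($G = - \frac{293}{3} - -689 = - \frac{293}{3} + 689 = \frac{1774}{3} \approx 591.33$)
$Y = -297$ ($Y = \left(-27\right) 11 = -297$)
$\left(Y + G\right) \left(-1469\right) = \left(-297 + \frac{1774}{3}\right) \left(-1469\right) = \frac{883}{3} \left(-1469\right) = - \frac{1297127}{3}$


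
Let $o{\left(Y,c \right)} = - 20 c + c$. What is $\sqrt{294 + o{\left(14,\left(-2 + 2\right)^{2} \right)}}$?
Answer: $7 \sqrt{6} \approx 17.146$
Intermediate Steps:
$o{\left(Y,c \right)} = - 19 c$
$\sqrt{294 + o{\left(14,\left(-2 + 2\right)^{2} \right)}} = \sqrt{294 - 19 \left(-2 + 2\right)^{2}} = \sqrt{294 - 19 \cdot 0^{2}} = \sqrt{294 - 0} = \sqrt{294 + 0} = \sqrt{294} = 7 \sqrt{6}$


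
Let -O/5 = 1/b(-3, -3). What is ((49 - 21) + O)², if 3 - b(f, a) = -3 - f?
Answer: 6241/9 ≈ 693.44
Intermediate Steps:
b(f, a) = 6 + f (b(f, a) = 3 - (-3 - f) = 3 + (3 + f) = 6 + f)
O = -5/3 (O = -5/(6 - 3) = -5/3 ≈ -1.6667)
((49 - 21) + O)² = ((49 - 21) - 5/3)² = (28 - 5/3)² = (79/3)² = 6241/9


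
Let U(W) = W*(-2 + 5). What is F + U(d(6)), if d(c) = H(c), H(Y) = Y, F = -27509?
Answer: -27491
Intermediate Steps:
d(c) = c
U(W) = 3*W (U(W) = W*3 = 3*W)
F + U(d(6)) = -27509 + 3*6 = -27509 + 18 = -27491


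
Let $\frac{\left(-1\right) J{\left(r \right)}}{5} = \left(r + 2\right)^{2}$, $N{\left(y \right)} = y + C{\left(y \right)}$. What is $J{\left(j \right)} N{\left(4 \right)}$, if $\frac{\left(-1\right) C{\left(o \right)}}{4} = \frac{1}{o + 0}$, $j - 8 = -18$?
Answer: $-960$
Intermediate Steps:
$j = -10$ ($j = 8 - 18 = -10$)
$C{\left(o \right)} = - \frac{4}{o}$ ($C{\left(o \right)} = - \frac{4}{o + 0} = - \frac{4}{o}$)
$N{\left(y \right)} = y - \frac{4}{y}$
$J{\left(r \right)} = - 5 \left(2 + r\right)^{2}$ ($J{\left(r \right)} = - 5 \left(r + 2\right)^{2} = - 5 \left(2 + r\right)^{2}$)
$J{\left(j \right)} N{\left(4 \right)} = - 5 \left(2 - 10\right)^{2} \left(4 - \frac{4}{4}\right) = - 5 \left(-8\right)^{2} \left(4 - 1\right) = \left(-5\right) 64 \left(4 - 1\right) = \left(-320\right) 3 = -960$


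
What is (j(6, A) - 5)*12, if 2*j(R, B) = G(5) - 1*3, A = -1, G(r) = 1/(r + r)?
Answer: -387/5 ≈ -77.400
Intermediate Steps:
G(r) = 1/(2*r)
j(R, B) = -29/20 (j(R, B) = ((1/2)/5 - 1*3)/2 = ((1/2)*(1/5) - 3)/2 = (1/10 - 3)/2 = (1/2)*(-29/10) = -29/20)
(j(6, A) - 5)*12 = (-29/20 - 5)*12 = -129/20*12 = -387/5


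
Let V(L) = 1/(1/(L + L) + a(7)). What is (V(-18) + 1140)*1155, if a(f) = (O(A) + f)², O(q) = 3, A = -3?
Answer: 4738844880/3599 ≈ 1.3167e+6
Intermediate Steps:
a(f) = (3 + f)²
V(L) = 1/(100 + 1/(2*L)) (V(L) = 1/(1/(L + L) + (3 + 7)²) = 1/(1/(2*L) + 10²) = 1/(1/(2*L) + 100) = 1/(100 + 1/(2*L)))
(V(-18) + 1140)*1155 = (2*(-18)/(1 + 200*(-18)) + 1140)*1155 = (2*(-18)/(1 - 3600) + 1140)*1155 = (2*(-18)/(-3599) + 1140)*1155 = (2*(-18)*(-1/3599) + 1140)*1155 = (36/3599 + 1140)*1155 = (4102896/3599)*1155 = 4738844880/3599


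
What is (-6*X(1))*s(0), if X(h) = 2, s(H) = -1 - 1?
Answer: 24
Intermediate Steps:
s(H) = -2
(-6*X(1))*s(0) = -6*2*(-2) = -12*(-2) = 24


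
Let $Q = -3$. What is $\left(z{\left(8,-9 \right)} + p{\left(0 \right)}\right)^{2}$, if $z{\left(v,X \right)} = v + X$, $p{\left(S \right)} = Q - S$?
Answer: $16$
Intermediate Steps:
$p{\left(S \right)} = -3 - S$
$z{\left(v,X \right)} = X + v$
$\left(z{\left(8,-9 \right)} + p{\left(0 \right)}\right)^{2} = \left(\left(-9 + 8\right) - 3\right)^{2} = \left(-1 + \left(-3 + 0\right)\right)^{2} = \left(-1 - 3\right)^{2} = \left(-4\right)^{2} = 16$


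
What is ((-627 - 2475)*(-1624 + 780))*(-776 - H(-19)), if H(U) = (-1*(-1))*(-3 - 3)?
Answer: -2015927760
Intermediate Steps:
H(U) = -6 (H(U) = 1*(-6) = -6)
((-627 - 2475)*(-1624 + 780))*(-776 - H(-19)) = ((-627 - 2475)*(-1624 + 780))*(-776 - 1*(-6)) = (-3102*(-844))*(-776 + 6) = 2618088*(-770) = -2015927760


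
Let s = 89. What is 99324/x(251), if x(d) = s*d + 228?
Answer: 99324/22567 ≈ 4.4013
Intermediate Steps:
x(d) = 228 + 89*d (x(d) = 89*d + 228 = 228 + 89*d)
99324/x(251) = 99324/(228 + 89*251) = 99324/(228 + 22339) = 99324/22567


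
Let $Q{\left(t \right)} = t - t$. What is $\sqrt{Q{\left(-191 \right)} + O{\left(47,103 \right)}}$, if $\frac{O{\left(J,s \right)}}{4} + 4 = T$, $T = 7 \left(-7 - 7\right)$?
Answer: $2 i \sqrt{102} \approx 20.199 i$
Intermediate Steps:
$Q{\left(t \right)} = 0$
$T = -98$ ($T = 7 \left(-14\right) = -98$)
$O{\left(J,s \right)} = -408$ ($O{\left(J,s \right)} = -16 + 4 \left(-98\right) = -16 - 392 = -408$)
$\sqrt{Q{\left(-191 \right)} + O{\left(47,103 \right)}} = \sqrt{0 - 408} = \sqrt{-408} = 2 i \sqrt{102}$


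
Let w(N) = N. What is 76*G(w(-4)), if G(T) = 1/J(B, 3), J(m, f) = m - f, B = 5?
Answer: 38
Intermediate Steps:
G(T) = ½ (G(T) = 1/(5 - 1*3) = 1/(5 - 3) = 1/2 = ½)
76*G(w(-4)) = 76*(½) = 38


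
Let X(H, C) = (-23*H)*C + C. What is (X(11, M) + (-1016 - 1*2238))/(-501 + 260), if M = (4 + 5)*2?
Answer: 7790/241 ≈ 32.324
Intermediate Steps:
M = 18 (M = 9*2 = 18)
X(H, C) = C - 23*C*H (X(H, C) = -23*C*H + C = C - 23*C*H)
(X(11, M) + (-1016 - 1*2238))/(-501 + 260) = (18*(1 - 23*11) + (-1016 - 1*2238))/(-501 + 260) = (18*(1 - 253) + (-1016 - 2238))/(-241) = (18*(-252) - 3254)*(-1/241) = (-4536 - 3254)*(-1/241) = -7790*(-1/241) = 7790/241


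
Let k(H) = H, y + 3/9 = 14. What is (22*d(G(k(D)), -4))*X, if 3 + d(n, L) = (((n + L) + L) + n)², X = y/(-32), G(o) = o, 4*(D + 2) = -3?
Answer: -107789/64 ≈ -1684.2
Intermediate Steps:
D = -11/4 (D = -2 + (¼)*(-3) = -2 - ¾ = -11/4 ≈ -2.7500)
y = 41/3 (y = -⅓ + 14 = 41/3 ≈ 13.667)
X = -41/96 (X = (41/3)/(-32) = (41/3)*(-1/32) = -41/96 ≈ -0.42708)
d(n, L) = -3 + (2*L + 2*n)² (d(n, L) = -3 + (((n + L) + L) + n)² = -3 + (((L + n) + L) + n)² = -3 + ((n + 2*L) + n)² = -3 + (2*L + 2*n)²)
(22*d(G(k(D)), -4))*X = (22*(-3 + 4*(-4 - 11/4)²))*(-41/96) = (22*(-3 + 4*(-27/4)²))*(-41/96) = (22*(-3 + 4*(729/16)))*(-41/96) = (22*(-3 + 729/4))*(-41/96) = (22*(717/4))*(-41/96) = (7887/2)*(-41/96) = -107789/64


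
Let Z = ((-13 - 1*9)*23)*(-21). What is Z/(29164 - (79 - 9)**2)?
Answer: 1771/4044 ≈ 0.43793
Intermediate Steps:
Z = 10626 (Z = ((-13 - 9)*23)*(-21) = -22*23*(-21) = -506*(-21) = 10626)
Z/(29164 - (79 - 9)**2) = 10626/(29164 - (79 - 9)**2) = 10626/(29164 - 1*70**2) = 10626/(29164 - 1*4900) = 10626/(29164 - 4900) = 10626/24264 = 10626*(1/24264) = 1771/4044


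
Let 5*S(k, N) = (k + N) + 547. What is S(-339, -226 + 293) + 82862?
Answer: 82917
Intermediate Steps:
S(k, N) = 547/5 + N/5 + k/5 (S(k, N) = ((k + N) + 547)/5 = ((N + k) + 547)/5 = (547 + N + k)/5 = 547/5 + N/5 + k/5)
S(-339, -226 + 293) + 82862 = (547/5 + (-226 + 293)/5 + (1/5)*(-339)) + 82862 = (547/5 + (1/5)*67 - 339/5) + 82862 = (547/5 + 67/5 - 339/5) + 82862 = 55 + 82862 = 82917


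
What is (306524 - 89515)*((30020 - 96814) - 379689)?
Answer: -96890829347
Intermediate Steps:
(306524 - 89515)*((30020 - 96814) - 379689) = 217009*(-66794 - 379689) = 217009*(-446483) = -96890829347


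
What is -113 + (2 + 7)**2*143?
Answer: 11470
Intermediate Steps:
-113 + (2 + 7)**2*143 = -113 + 9**2*143 = -113 + 81*143 = -113 + 11583 = 11470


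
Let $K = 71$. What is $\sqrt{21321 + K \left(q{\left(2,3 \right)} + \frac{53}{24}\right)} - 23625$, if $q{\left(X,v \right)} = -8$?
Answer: $-23625 + \frac{\sqrt{3011010}}{12} \approx -23480.0$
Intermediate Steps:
$\sqrt{21321 + K \left(q{\left(2,3 \right)} + \frac{53}{24}\right)} - 23625 = \sqrt{21321 + 71 \left(-8 + \frac{53}{24}\right)} - 23625 = \sqrt{21321 + 71 \left(- \frac{139}{24}\right)} - 23625 = \sqrt{21321 - \frac{9869}{24}} - 23625 = \sqrt{\frac{501835}{24}} - 23625 = \frac{\sqrt{3011010}}{12} - 23625 = -23625 + \frac{\sqrt{3011010}}{12}$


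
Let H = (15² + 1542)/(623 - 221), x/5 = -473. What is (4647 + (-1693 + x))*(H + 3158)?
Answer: 249595229/134 ≈ 1.8627e+6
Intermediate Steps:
x = -2365 (x = 5*(-473) = -2365)
H = 589/134 (H = (225 + 1542)/402 = 1767*(1/402) = 589/134 ≈ 4.3955)
(4647 + (-1693 + x))*(H + 3158) = (4647 + (-1693 - 2365))*(589/134 + 3158) = (4647 - 4058)*(423761/134) = 589*(423761/134) = 249595229/134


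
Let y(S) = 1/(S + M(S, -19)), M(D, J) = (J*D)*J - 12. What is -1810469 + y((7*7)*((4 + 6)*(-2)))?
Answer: -642303708069/354772 ≈ -1.8105e+6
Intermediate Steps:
M(D, J) = -12 + D*J**2 (M(D, J) = (D*J)*J - 12 = D*J**2 - 12 = -12 + D*J**2)
y(S) = 1/(-12 + 362*S) (y(S) = 1/(S + (-12 + S*(-19)**2)) = 1/(S + (-12 + S*361)) = 1/(S + (-12 + 361*S)) = 1/(-12 + 362*S))
-1810469 + y((7*7)*((4 + 6)*(-2))) = -1810469 + 1/(2*(-6 + 181*((7*7)*((4 + 6)*(-2))))) = -1810469 + 1/(2*(-6 + 181*(49*(10*(-2))))) = -1810469 + 1/(2*(-6 + 181*(49*(-20)))) = -1810469 + 1/(2*(-6 + 181*(-980))) = -1810469 + 1/(2*(-6 - 177380)) = -1810469 + (1/2)/(-177386) = -1810469 + (1/2)*(-1/177386) = -1810469 - 1/354772 = -642303708069/354772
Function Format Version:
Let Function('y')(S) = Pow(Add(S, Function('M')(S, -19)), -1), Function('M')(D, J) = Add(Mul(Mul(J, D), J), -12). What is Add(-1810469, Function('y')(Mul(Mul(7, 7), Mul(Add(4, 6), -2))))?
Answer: Rational(-642303708069, 354772) ≈ -1.8105e+6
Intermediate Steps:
Function('M')(D, J) = Add(-12, Mul(D, Pow(J, 2))) (Function('M')(D, J) = Add(Mul(Mul(D, J), J), -12) = Add(Mul(D, Pow(J, 2)), -12) = Add(-12, Mul(D, Pow(J, 2))))
Function('y')(S) = Pow(Add(-12, Mul(362, S)), -1) (Function('y')(S) = Pow(Add(S, Add(-12, Mul(S, Pow(-19, 2)))), -1) = Pow(Add(S, Add(-12, Mul(S, 361))), -1) = Pow(Add(S, Add(-12, Mul(361, S))), -1) = Pow(Add(-12, Mul(362, S)), -1))
Add(-1810469, Function('y')(Mul(Mul(7, 7), Mul(Add(4, 6), -2)))) = Add(-1810469, Mul(Rational(1, 2), Pow(Add(-6, Mul(181, Mul(Mul(7, 7), Mul(Add(4, 6), -2)))), -1))) = Add(-1810469, Mul(Rational(1, 2), Pow(Add(-6, Mul(181, Mul(49, Mul(10, -2)))), -1))) = Add(-1810469, Mul(Rational(1, 2), Pow(Add(-6, Mul(181, Mul(49, -20))), -1))) = Add(-1810469, Mul(Rational(1, 2), Pow(Add(-6, Mul(181, -980)), -1))) = Add(-1810469, Mul(Rational(1, 2), Pow(Add(-6, -177380), -1))) = Add(-1810469, Mul(Rational(1, 2), Pow(-177386, -1))) = Add(-1810469, Mul(Rational(1, 2), Rational(-1, 177386))) = Add(-1810469, Rational(-1, 354772)) = Rational(-642303708069, 354772)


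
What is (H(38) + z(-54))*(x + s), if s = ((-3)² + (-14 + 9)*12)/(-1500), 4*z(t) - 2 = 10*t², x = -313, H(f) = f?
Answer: -2293571331/1000 ≈ -2.2936e+6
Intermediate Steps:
z(t) = ½ + 5*t²/2 (z(t) = ½ + (10*t²)/4 = ½ + 5*t²/2)
s = 17/500 (s = (9 - 5*12)*(-1/1500) = (9 - 60)*(-1/1500) = -51*(-1/1500) = 17/500 ≈ 0.034000)
(H(38) + z(-54))*(x + s) = (38 + (½ + (5/2)*(-54)²))*(-313 + 17/500) = (38 + (½ + (5/2)*2916))*(-156483/500) = (38 + (½ + 7290))*(-156483/500) = (38 + 14581/2)*(-156483/500) = (14657/2)*(-156483/500) = -2293571331/1000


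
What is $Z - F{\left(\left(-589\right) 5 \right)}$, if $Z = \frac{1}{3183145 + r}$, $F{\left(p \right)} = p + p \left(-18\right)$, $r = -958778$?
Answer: $- \frac{111362933854}{2224367} \approx -50065.0$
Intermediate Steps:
$F{\left(p \right)} = - 17 p$ ($F{\left(p \right)} = p - 18 p = - 17 p$)
$Z = \frac{1}{2224367}$ ($Z = \frac{1}{3183145 - 958778} = \frac{1}{2224367} \approx 4.4957 \cdot 10^{-7}$)
$Z - F{\left(\left(-589\right) 5 \right)} = \frac{1}{2224367} - - 17 \left(\left(-589\right) 5\right) = \frac{1}{2224367} - \left(-17\right) \left(-2945\right) = \frac{1}{2224367} - 50065 = - \frac{111362933854}{2224367}$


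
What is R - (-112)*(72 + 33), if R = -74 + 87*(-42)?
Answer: 8032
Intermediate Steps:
R = -3728 (R = -74 - 3654 = -3728)
R - (-112)*(72 + 33) = -3728 - (-112)*(72 + 33) = -3728 - (-112)*105 = -3728 - 1*(-11760) = -3728 + 11760 = 8032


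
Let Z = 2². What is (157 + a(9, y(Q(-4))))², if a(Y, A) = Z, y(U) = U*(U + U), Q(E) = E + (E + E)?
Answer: 25921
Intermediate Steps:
Q(E) = 3*E (Q(E) = E + 2*E = 3*E)
y(U) = 2*U² (y(U) = U*(2*U) = 2*U²)
Z = 4
a(Y, A) = 4
(157 + a(9, y(Q(-4))))² = (157 + 4)² = 161² = 25921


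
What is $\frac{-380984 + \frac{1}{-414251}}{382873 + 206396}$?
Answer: $- \frac{157823002985}{244105272519} \approx -0.64654$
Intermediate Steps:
$\frac{-380984 + \frac{1}{-414251}}{382873 + 206396} = \frac{-380984 - \frac{1}{414251}}{589269} = \left(- \frac{157823002985}{414251}\right) \frac{1}{589269} = - \frac{157823002985}{244105272519}$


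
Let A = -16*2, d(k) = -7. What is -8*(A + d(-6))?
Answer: 312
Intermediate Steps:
A = -32
-8*(A + d(-6)) = -8*(-32 - 7) = -8*(-39) = 312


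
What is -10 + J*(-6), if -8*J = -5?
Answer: -55/4 ≈ -13.750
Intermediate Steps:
J = 5/8 (J = -⅛*(-5) = 5/8 ≈ 0.62500)
-10 + J*(-6) = -10 + (5/8)*(-6) = -10 - 15/4 = -55/4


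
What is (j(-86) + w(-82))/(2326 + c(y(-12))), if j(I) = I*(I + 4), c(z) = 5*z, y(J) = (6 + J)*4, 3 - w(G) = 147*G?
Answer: 19109/2206 ≈ 8.6623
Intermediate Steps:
w(G) = 3 - 147*G
y(J) = 24 + 4*J
j(I) = I*(4 + I)
(j(-86) + w(-82))/(2326 + c(y(-12))) = (-86*(4 - 86) + (3 - 147*(-82)))/(2326 + 5*(24 + 4*(-12))) = (-86*(-82) + (3 + 12054))/(2326 + 5*(24 - 48)) = (7052 + 12057)/(2326 + 5*(-24)) = 19109/(2326 - 120) = 19109/2206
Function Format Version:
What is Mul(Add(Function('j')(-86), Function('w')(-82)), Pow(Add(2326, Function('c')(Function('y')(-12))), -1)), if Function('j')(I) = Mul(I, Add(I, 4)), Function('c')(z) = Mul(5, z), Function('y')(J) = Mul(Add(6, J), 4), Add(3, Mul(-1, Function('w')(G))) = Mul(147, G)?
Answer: Rational(19109, 2206) ≈ 8.6623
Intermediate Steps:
Function('w')(G) = Add(3, Mul(-147, G)) (Function('w')(G) = Add(3, Mul(-1, Mul(147, G))) = Add(3, Mul(-147, G)))
Function('y')(J) = Add(24, Mul(4, J))
Function('j')(I) = Mul(I, Add(4, I))
Mul(Add(Function('j')(-86), Function('w')(-82)), Pow(Add(2326, Function('c')(Function('y')(-12))), -1)) = Mul(Add(Mul(-86, Add(4, -86)), Add(3, Mul(-147, -82))), Pow(Add(2326, Mul(5, Add(24, Mul(4, -12)))), -1)) = Mul(Add(Mul(-86, -82), Add(3, 12054)), Pow(Add(2326, Mul(5, Add(24, -48))), -1)) = Mul(Add(7052, 12057), Pow(Add(2326, Mul(5, -24)), -1)) = Mul(19109, Pow(Add(2326, -120), -1)) = Mul(19109, Pow(2206, -1)) = Mul(19109, Rational(1, 2206)) = Rational(19109, 2206)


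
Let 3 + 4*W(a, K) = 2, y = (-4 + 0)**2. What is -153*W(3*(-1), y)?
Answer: 153/4 ≈ 38.250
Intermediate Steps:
y = 16 (y = (-4)**2 = 16)
W(a, K) = -1/4 (W(a, K) = -3/4 + (1/4)*2 = -3/4 + 1/2 = -1/4)
-153*W(3*(-1), y) = -153*(-1/4) = 153/4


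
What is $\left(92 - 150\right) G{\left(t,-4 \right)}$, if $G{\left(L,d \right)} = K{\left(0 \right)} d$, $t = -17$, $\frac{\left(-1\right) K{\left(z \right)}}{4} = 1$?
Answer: $-928$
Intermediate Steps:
$K{\left(z \right)} = -4$ ($K{\left(z \right)} = \left(-4\right) 1 = -4$)
$G{\left(L,d \right)} = - 4 d$
$\left(92 - 150\right) G{\left(t,-4 \right)} = \left(92 - 150\right) \left(\left(-4\right) \left(-4\right)\right) = \left(92 - 150\right) 16 = \left(-58\right) 16 = -928$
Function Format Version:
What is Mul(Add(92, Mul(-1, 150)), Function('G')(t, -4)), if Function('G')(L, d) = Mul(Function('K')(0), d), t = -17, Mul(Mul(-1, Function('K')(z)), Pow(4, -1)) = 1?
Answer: -928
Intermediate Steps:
Function('K')(z) = -4 (Function('K')(z) = Mul(-4, 1) = -4)
Function('G')(L, d) = Mul(-4, d)
Mul(Add(92, Mul(-1, 150)), Function('G')(t, -4)) = Mul(Add(92, Mul(-1, 150)), Mul(-4, -4)) = Mul(Add(92, -150), 16) = Mul(-58, 16) = -928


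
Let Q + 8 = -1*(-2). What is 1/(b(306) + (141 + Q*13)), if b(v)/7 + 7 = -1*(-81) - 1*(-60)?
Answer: 1/1001 ≈ 0.00099900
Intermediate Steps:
Q = -6 (Q = -8 - 1*(-2) = -8 + 2 = -6)
b(v) = 938 (b(v) = -49 + 7*(-1*(-81) - 1*(-60)) = -49 + 7*(81 + 60) = -49 + 7*141 = -49 + 987 = 938)
1/(b(306) + (141 + Q*13)) = 1/(938 + (141 - 6*13)) = 1/(938 + (141 - 78)) = 1/(938 + 63) = 1/1001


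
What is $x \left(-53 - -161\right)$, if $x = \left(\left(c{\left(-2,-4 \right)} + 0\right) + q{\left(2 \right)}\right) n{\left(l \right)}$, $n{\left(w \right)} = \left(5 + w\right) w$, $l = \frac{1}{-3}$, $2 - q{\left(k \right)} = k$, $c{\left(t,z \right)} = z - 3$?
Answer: $1176$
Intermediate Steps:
$c{\left(t,z \right)} = -3 + z$
$q{\left(k \right)} = 2 - k$
$l = - \frac{1}{3} \approx -0.33333$
$n{\left(w \right)} = w \left(5 + w\right)$
$x = \frac{98}{9}$ ($x = \left(\left(\left(-3 - 4\right) + 0\right) + \left(2 - 2\right)\right) \left(- \frac{5 - \frac{1}{3}}{3}\right) = \left(\left(-7 + 0\right) + \left(2 - 2\right)\right) \left(\left(- \frac{1}{3}\right) \frac{14}{3}\right) = \left(-7 + 0\right) \left(- \frac{14}{9}\right) = \left(-7\right) \left(- \frac{14}{9}\right) = \frac{98}{9} \approx 10.889$)
$x \left(-53 - -161\right) = \frac{98 \left(-53 - -161\right)}{9} = \frac{98 \left(-53 + 161\right)}{9} = \frac{98}{9} \cdot 108 = 1176$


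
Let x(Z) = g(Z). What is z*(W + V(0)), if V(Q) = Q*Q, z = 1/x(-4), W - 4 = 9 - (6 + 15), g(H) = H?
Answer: 2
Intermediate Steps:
x(Z) = Z
W = -8 (W = 4 + (9 - (6 + 15)) = 4 + (9 - 1*21) = 4 + (9 - 21) = 4 - 12 = -8)
z = -¼ (z = 1/(-4) = -¼ ≈ -0.25000)
V(Q) = Q²
z*(W + V(0)) = -(-8 + 0²)/4 = -(-8 + 0)/4 = -¼*(-8) = 2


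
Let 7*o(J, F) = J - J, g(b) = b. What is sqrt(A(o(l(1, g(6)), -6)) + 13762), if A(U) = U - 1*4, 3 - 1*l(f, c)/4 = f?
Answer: sqrt(13758) ≈ 117.29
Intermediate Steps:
l(f, c) = 12 - 4*f
o(J, F) = 0 (o(J, F) = (J - J)/7 = (1/7)*0 = 0)
A(U) = -4 + U (A(U) = U - 4 = -4 + U)
sqrt(A(o(l(1, g(6)), -6)) + 13762) = sqrt((-4 + 0) + 13762) = sqrt(-4 + 13762) = sqrt(13758)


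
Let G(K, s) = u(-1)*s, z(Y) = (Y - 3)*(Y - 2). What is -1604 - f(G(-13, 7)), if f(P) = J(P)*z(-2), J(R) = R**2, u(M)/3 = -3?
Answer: -80984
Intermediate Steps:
z(Y) = (-3 + Y)*(-2 + Y)
u(M) = -9 (u(M) = 3*(-3) = -9)
G(K, s) = -9*s
f(P) = 20*P**2 (f(P) = P**2*(6 + (-2)**2 - 5*(-2)) = P**2*(6 + 4 + 10) = P**2*20 = 20*P**2)
-1604 - f(G(-13, 7)) = -1604 - 20*(-9*7)**2 = -1604 - 20*(-63)**2 = -1604 - 20*3969 = -1604 - 1*79380 = -1604 - 79380 = -80984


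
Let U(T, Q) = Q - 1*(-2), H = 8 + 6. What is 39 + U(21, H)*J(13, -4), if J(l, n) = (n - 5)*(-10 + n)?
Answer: 2055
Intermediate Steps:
J(l, n) = (-10 + n)*(-5 + n) (J(l, n) = (-5 + n)*(-10 + n) = (-10 + n)*(-5 + n))
H = 14
U(T, Q) = 2 + Q (U(T, Q) = Q + 2 = 2 + Q)
39 + U(21, H)*J(13, -4) = 39 + (2 + 14)*(50 + (-4)² - 15*(-4)) = 39 + 16*(50 + 16 + 60) = 39 + 16*126 = 39 + 2016 = 2055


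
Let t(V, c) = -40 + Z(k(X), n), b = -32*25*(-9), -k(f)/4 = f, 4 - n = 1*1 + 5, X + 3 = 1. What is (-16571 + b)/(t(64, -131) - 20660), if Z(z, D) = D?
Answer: 9371/20702 ≈ 0.45266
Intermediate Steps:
X = -2 (X = -3 + 1 = -2)
n = -2 (n = 4 - (1*1 + 5) = 4 - (1 + 5) = 4 - 1*6 = 4 - 6 = -2)
k(f) = -4*f
b = 7200 (b = -800*(-9) = 7200)
t(V, c) = -42 (t(V, c) = -40 - 2 = -42)
(-16571 + b)/(t(64, -131) - 20660) = (-16571 + 7200)/(-42 - 20660) = -9371/(-20702) = -9371*(-1/20702) = 9371/20702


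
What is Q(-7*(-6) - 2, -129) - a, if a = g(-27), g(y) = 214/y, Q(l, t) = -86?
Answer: -2108/27 ≈ -78.074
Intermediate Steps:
a = -214/27 (a = 214/(-27) = 214*(-1/27) = -214/27 ≈ -7.9259)
Q(-7*(-6) - 2, -129) - a = -86 - 1*(-214/27) = -86 + 214/27 = -2108/27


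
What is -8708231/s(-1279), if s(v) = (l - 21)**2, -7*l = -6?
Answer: -426703319/19881 ≈ -21463.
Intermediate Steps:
l = 6/7 (l = -1/7*(-6) = 6/7 ≈ 0.85714)
s(v) = 19881/49 (s(v) = (6/7 - 21)**2 = (-141/7)**2 = 19881/49)
-8708231/s(-1279) = -8708231/19881/49 = -8708231*49/19881 = -426703319/19881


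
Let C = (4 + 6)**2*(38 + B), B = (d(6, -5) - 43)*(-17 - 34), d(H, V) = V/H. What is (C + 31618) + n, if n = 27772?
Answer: 286740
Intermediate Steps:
B = 4471/2 (B = (-5/6 - 43)*(-17 - 34) = (-5*1/6 - 43)*(-51) = (-5/6 - 43)*(-51) = -263/6*(-51) = 4471/2 ≈ 2235.5)
C = 227350 (C = (4 + 6)**2*(38 + 4471/2) = 10**2*(4547/2) = 100*(4547/2) = 227350)
(C + 31618) + n = (227350 + 31618) + 27772 = 258968 + 27772 = 286740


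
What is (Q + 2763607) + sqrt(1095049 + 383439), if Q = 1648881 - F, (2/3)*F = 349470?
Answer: 3888283 + 2*sqrt(369622) ≈ 3.8895e+6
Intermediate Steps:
F = 524205 (F = (3/2)*349470 = 524205)
Q = 1124676 (Q = 1648881 - 1*524205 = 1648881 - 524205 = 1124676)
(Q + 2763607) + sqrt(1095049 + 383439) = (1124676 + 2763607) + sqrt(1095049 + 383439) = 3888283 + sqrt(1478488) = 3888283 + 2*sqrt(369622)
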